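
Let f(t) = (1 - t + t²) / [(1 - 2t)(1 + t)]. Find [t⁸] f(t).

129

The denominator gives the recurrence a_n = a_(n−1) + 2a_(n−2) for n ≥ 3; the numerator fixes a_0 = 1, a_1 = 0, a_2 = 3.
Iterating: 1, 0, 3, 3, 9, 15, 33, 63, 129, so a_8 = 129.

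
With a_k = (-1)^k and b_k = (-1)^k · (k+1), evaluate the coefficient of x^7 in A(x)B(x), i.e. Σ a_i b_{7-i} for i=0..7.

-36

Write out a_i and b_{7-i} for i = 0,…,7 and sum the products.
Σ = 1·(-8) − 1·7 + 1·(-6) − 1·5 + 1·(-4) − 1·3 + 1·(-2) − 1·1 = -36.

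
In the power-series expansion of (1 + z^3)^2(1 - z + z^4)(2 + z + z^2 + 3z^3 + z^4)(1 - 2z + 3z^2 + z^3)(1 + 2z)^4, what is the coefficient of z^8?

(1 + z^3)^2 has coefficients 1,0,0,2,0,0,1 for degrees 0…6.
(1 - z + z^4) has coefficients 1,-1,0,0,1,0,0,0,0 for degrees 0…8.
Multiplying by (2 + z + z^2 + 3z^3 + z^4) gives running coefficients 2,-1,0,2,0,0,1,3,1 for degrees 0…8.
Multiplying by (1 - 2z + 3z^2 + z^3) gives running coefficients 2,-5,8,1,-5,6,3,1,-2 for degrees 0…8.
Finally multiplying by (1 + 2z)^4, the product of all factors after the first has coefficients 2,11,16,9,67,166,91,25,190 for degrees 0…8.
[z^8] = 1·190 + 2·166 + 1·16 = 538.

538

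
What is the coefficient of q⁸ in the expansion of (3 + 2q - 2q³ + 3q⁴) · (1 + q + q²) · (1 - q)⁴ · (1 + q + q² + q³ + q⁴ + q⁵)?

9

(3 + 2q - 2q³ + 3q⁴) has coefficients 3,2,0,-2,3 for degrees 0…4.
(1 + q + q²) has coefficients 1,1,1,0,0,0,0,0,0 for degrees 0…8.
Multiplying by (1 - q)⁴ gives running coefficients 1,-3,3,-2,3,-3,1,0,0 for degrees 0…8.
Finally multiplying by (1 + q + q² + q³ + q⁴ + q⁵), the product of all factors after the first has coefficients 1,-2,1,-1,2,-1,-1,2,-1 for degrees 0…8.
[q⁸] = 3·(-1) + 2·2 − 2·(-1) + 3·2 = 9.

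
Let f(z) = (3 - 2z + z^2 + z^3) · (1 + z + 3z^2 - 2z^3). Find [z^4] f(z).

8

(3 - 2z + z^2 + z^3) has coefficients 3,-2,1,1 for degrees 0…3.
(1 + z + 3z^2 - 2z^3) has coefficients 1,1,3,-2,0 for degrees 0…4.
[z^4] = 3·0 − 2·(-2) + 1·3 + 1·1 = 8.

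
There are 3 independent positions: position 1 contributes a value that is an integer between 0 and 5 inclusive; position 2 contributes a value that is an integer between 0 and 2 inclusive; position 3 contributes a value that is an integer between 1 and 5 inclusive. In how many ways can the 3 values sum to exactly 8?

12

The generating function for the choices is (1 + z + z² + z³ + z⁴ + z⁵)·(1 + z + z²)·(z + z² + z³ + z⁴ + z⁵); the count is [z⁸].
(1 + z + z² + z³ + z⁴ + z⁵) has coefficients 1,1,1,1,1,1 for degrees 0…5.
(1 + z + z²) has coefficients 1,1,1,0,0,0,0,0,0 for degrees 0…8.
Finally multiplying by (z + z² + z³ + z⁴ + z⁵), the product of all factors after the first has coefficients 0,1,2,3,3,3,2,1,0 for degrees 0…8.
[z⁸] = 1·0 + 1·1 + 1·2 + 1·3 + 1·3 + 1·3 = 12.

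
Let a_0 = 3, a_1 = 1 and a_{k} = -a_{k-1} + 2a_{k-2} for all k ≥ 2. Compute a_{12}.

2733

The ordinary generating function has denominator 1 + z - 2z^2.
Iterating the recurrence: a_0,…,a_{12} = 3, 1, 5, -3, 13, -19, 45, -83, 173, -339, 685, -1363, 2733.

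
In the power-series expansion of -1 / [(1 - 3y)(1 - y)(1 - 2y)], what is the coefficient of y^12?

-2375101

The denominator gives the recurrence a_n = 6a_(n−1) − 11a_(n−2) + 6a_(n−3) for n ≥ 3; the numerator fixes a_0 = -1, a_1 = -6, a_2 = -25.
Iterating: -1, -6, -25, -90, -301, -966, -3025, -9330, -28501, -86526, -261625, -788970, -2375101, so a_12 = -2375101.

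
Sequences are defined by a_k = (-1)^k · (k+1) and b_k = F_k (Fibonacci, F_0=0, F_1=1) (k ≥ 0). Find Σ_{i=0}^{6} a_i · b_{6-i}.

This is [x^6] in the product of the two ordinary generating functions.
Σ = 1·8 − 2·5 + 3·3 − 4·2 + 5·1 − 6·1 + 7·0 = -2.

-2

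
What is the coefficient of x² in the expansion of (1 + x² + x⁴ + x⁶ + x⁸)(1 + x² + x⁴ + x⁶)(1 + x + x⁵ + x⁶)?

(1 + x² + x⁴ + x⁶ + x⁸) has coefficients 1,0,1 for degrees 0…2.
(1 + x² + x⁴ + x⁶) has coefficients 1,0,1 for degrees 0…2.
Finally multiplying by (1 + x + x⁵ + x⁶), the product of all factors after the first has coefficients 1,1,1 for degrees 0…2.
[x²] = 1·1 + 1·1 = 2.

2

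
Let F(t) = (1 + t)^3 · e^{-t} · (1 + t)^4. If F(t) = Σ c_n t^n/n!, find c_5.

34

The EGF product rule gives c_5 = Σ_{k_1+k_2+k_3=5} C(5; k_1,k_2,k_3) · ∏ g_i(k_i), where (1+t)^3 gives the falling factorial (3)_k; e^{-t} gives (-1)^k; (1+t)^4 gives the falling factorial (4)_k.
g_1(k) for k = 0…5: 1, 3, 6, 6, 0, 0.
g_2(k) for k = 0…5: 1, -1, 1, -1, 1, -1.
g_3(k) for k = 0…5: 1, 4, 12, 24, 24, 0.
First combine the last two factors: h(k) = Σ_j C(k,j)·g_2(j)·g_3(k−j) for k = 0…5: 1, 3, 5, -1, -15, 19.
c_5 = Σ_k C(5,k)·g_1(k)·h(5−k) = 1·1·19 + 5·3·(-15) + 10·6·(-1) + 10·6·5 = 19 − 225 − 60 + 300 = 34.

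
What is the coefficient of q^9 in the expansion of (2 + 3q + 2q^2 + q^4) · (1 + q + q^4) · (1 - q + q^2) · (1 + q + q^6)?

(2 + 3q + 2q^2 + q^4) has coefficients 2,3,2,0,1 for degrees 0…4.
(1 + q + q^4) has coefficients 1,1,0,0,1,0,0,0,0,0 for degrees 0…9.
Multiplying by (1 - q + q^2) gives running coefficients 1,0,0,1,1,-1,1,0,0,0 for degrees 0…9.
Finally multiplying by (1 + q + q^6), the product of all factors after the first has coefficients 1,1,0,1,2,0,1,1,0,1 for degrees 0…9.
[q^9] = 2·1 + 3·0 + 2·1 + 1·0 = 4.

4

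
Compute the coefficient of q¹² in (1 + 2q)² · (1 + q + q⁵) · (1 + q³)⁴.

41

(1 + 2q)² has coefficients 1,4,4 for degrees 0…2.
(1 + q + q⁵) has coefficients 1,1,0,0,0,1,0,0,0,0,0,0,0 for degrees 0…12.
Finally multiplying by (1 + q³)⁴, the product of all factors after the first has coefficients 1,1,0,4,4,1,6,6,4,4,4,6,1 for degrees 0…12.
[q¹²] = 1·1 + 4·6 + 4·4 = 41.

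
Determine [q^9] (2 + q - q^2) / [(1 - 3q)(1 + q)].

32805

The denominator gives the recurrence a_n = 2a_(n−1) + 3a_(n−2) for n ≥ 3; the numerator fixes a_0 = 2, a_1 = 5, a_2 = 15.
Iterating: 2, 5, 15, 45, 135, 405, 1215, 3645, 10935, 32805, so a_9 = 32805.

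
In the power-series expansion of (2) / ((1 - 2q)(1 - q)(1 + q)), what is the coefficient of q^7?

340

Partial fractions give a closed form: a_n = (8/3)·2^n + (-1)·1^n + (1/3)·(-1)^n.
At n = 7: a_7 = 340.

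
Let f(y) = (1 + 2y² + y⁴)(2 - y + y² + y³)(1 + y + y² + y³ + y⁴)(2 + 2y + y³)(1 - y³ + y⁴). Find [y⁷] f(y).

36

(1 + 2y² + y⁴) has coefficients 1,0,2,0,1 for degrees 0…4.
(2 - y + y² + y³) has coefficients 2,-1,1,1,0,0,0,0 for degrees 0…7.
Multiplying by (1 + y + y² + y³ + y⁴) gives running coefficients 2,1,2,3,3,1,2,1 for degrees 0…7.
Multiplying by (2 + 2y + y³) gives running coefficients 4,6,6,12,13,10,9,9 for degrees 0…7.
Finally multiplying by (1 - y³ + y⁴), the product of all factors after the first has coefficients 4,6,6,8,11,10,3,8 for degrees 0…7.
[y⁷] = 1·8 + 2·10 + 1·8 = 36.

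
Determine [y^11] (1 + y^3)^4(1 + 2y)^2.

(1 + y^3)^4 has coefficients 1,0,0,4,0,0,6,0,0,4,0,0 for degrees 0…11.
(1 + 2y)^2 has coefficients 1,4,4,0,0,0,0,0,0,0,0,0 for degrees 0…11.
[y^11] = 1·0 + 4·0 + 6·0 + 4·4 = 16.

16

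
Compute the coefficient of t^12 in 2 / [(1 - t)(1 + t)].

2

Partial fractions give a closed form: a_n = (1)·1^n + (1)·(-1)^n.
At n = 12: a_12 = 2.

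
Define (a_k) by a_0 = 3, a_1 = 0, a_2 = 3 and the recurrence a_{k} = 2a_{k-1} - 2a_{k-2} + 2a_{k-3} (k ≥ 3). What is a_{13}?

The ordinary generating function has denominator 1 - 2y + 2y^2 - 2y^3.
Iterating the recurrence: a_0,…,a_{13} = 3, 0, 3, 12, 18, 18, 24, 48, 84, 120, 168, 264, 432, 672.

672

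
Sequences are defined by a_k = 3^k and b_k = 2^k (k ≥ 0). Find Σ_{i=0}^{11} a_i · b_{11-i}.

Write out a_i and b_{11-i} for i = 0,…,11 and sum the products.
Σ = 1·2048 + 3·1024 + 9·512 + 27·256 + 81·128 + 243·64 + 729·32 + 2187·16 + 6561·8 + 19683·4 + 59049·2 + 177147·1 = 527345.

527345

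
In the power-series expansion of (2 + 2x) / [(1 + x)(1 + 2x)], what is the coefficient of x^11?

-4096

The denominator gives the recurrence a_n = −3a_(n−1) − 2a_(n−2) for n ≥ 2; the numerator fixes a_0 = 2, a_1 = -4.
Iterating: 2, -4, 8, -16, 32, -64, 128, -256, 512, -1024, 2048, -4096, so a_11 = -4096.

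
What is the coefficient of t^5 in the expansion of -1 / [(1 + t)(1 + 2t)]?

Partial fractions give a closed form: a_n = (1)·(-1)^n + (-2)·(-2)^n.
At n = 5: a_5 = 63.

63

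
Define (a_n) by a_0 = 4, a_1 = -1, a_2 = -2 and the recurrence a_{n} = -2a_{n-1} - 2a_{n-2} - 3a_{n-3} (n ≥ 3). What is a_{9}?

-214

The ordinary generating function has denominator 1 + 2y + 2y^2 + 3y^3.
Iterating the recurrence: a_0,…,a_{9} = 4, -1, -2, -6, 19, -20, 20, -57, 134, -214.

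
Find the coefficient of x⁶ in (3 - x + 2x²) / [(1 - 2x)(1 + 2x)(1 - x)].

276

The denominator gives the recurrence a_n = a_(n−1) + 4a_(n−2) − 4a_(n−3) for n ≥ 3; the numerator fixes a_0 = 3, a_1 = 2, a_2 = 16.
Iterating: 3, 2, 16, 12, 68, 52, 276, so a_6 = 276.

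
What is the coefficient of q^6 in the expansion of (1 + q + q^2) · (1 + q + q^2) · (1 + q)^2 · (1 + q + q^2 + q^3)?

23

(1 + q + q^2) has coefficients 1,1,1 for degrees 0…2.
(1 + q + q^2) has coefficients 1,1,1,0,0,0,0 for degrees 0…6.
Multiplying by (1 + q)^2 gives running coefficients 1,3,4,3,1,0,0 for degrees 0…6.
Finally multiplying by (1 + q + q^2 + q^3), the product of all factors after the first has coefficients 1,4,8,11,11,8,4 for degrees 0…6.
[q^6] = 1·4 + 1·8 + 1·11 = 23.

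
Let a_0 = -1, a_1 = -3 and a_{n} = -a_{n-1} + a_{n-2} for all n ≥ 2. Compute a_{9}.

-81

The ordinary generating function has denominator 1 + z - z^2.
Iterating the recurrence: a_0,…,a_{9} = -1, -3, 2, -5, 7, -12, 19, -31, 50, -81.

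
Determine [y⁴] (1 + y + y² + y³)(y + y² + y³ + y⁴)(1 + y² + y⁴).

6

(1 + y + y² + y³) has coefficients 1,1,1,1 for degrees 0…3.
(y + y² + y³ + y⁴) has coefficients 0,1,1,1,1 for degrees 0…4.
Finally multiplying by (1 + y² + y⁴), the product of all factors after the first has coefficients 0,1,1,2,2 for degrees 0…4.
[y⁴] = 1·2 + 1·2 + 1·1 + 1·1 = 6.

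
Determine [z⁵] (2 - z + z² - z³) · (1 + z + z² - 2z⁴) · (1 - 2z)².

13

(2 - z + z² - z³) has coefficients 2,-1,1,-1 for degrees 0…3.
(1 + z + z² - 2z⁴) has coefficients 1,1,1,0,-2,0 for degrees 0…5.
Finally multiplying by (1 - 2z)², the product of all factors after the first has coefficients 1,-3,1,0,2,8 for degrees 0…5.
[z⁵] = 2·8 − 1·2 + 1·0 − 1·1 = 13.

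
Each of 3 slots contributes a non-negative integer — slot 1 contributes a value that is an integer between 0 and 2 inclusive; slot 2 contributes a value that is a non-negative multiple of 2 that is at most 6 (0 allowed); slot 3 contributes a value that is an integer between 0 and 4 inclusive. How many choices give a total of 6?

8

The generating function for the choices is (1 + t + t^2)·(1 + t^2 + t^4 + t^6)·(1 + t + t^2 + t^3 + t^4); the count is [t^6].
(1 + t + t^2) has coefficients 1,1,1 for degrees 0…2.
(1 + t^2 + t^4 + t^6) has coefficients 1,0,1,0,1,0,1 for degrees 0…6.
Finally multiplying by (1 + t + t^2 + t^3 + t^4), the product of all factors after the first has coefficients 1,1,2,2,3,2,3 for degrees 0…6.
[t^6] = 1·3 + 1·2 + 1·3 = 8.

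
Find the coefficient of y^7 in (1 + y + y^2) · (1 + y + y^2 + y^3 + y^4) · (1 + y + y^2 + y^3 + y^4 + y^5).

(1 + y + y^2) has coefficients 1,1,1 for degrees 0…2.
(1 + y + y^2 + y^3 + y^4) has coefficients 1,1,1,1,1,0,0,0 for degrees 0…7.
Finally multiplying by (1 + y + y^2 + y^3 + y^4 + y^5), the product of all factors after the first has coefficients 1,2,3,4,5,5,4,3 for degrees 0…7.
[y^7] = 1·3 + 1·4 + 1·5 = 12.

12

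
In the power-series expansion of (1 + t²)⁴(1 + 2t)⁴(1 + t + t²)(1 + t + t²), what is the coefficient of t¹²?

(1 + t²)⁴ has coefficients 1,0,4,0,6,0,4,0,1 for degrees 0…8.
(1 + 2t)⁴ has coefficients 1,8,24,32,16,0,0,0,0,0,0,0,0 for degrees 0…12.
Multiplying by (1 + t + t²) gives running coefficients 1,9,33,64,72,48,16,0,0,0,0,0,0 for degrees 0…12.
Finally multiplying by (1 + t + t²), the product of all factors after the first has coefficients 1,10,43,106,169,184,136,64,16,0,0,0,0 for degrees 0…12.
[t¹²] = 1·0 + 4·0 + 6·16 + 4·136 + 1·169 = 809.

809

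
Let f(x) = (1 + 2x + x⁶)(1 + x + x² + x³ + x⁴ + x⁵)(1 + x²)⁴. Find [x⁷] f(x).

43

(1 + 2x + x⁶) has coefficients 1,2,0,0,0,0,1 for degrees 0…6.
(1 + x + x² + x³ + x⁴ + x⁵) has coefficients 1,1,1,1,1,1,0,0 for degrees 0…7.
Finally multiplying by (1 + x²)⁴, the product of all factors after the first has coefficients 1,1,5,5,11,11,14,14 for degrees 0…7.
[x⁷] = 1·14 + 2·14 + 1·1 = 43.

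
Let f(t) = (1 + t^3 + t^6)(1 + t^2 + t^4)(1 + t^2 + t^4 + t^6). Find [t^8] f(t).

4

(1 + t^3 + t^6) has coefficients 1,0,0,1,0,0,1 for degrees 0…6.
(1 + t^2 + t^4) has coefficients 1,0,1,0,1,0,0,0,0 for degrees 0…8.
Finally multiplying by (1 + t^2 + t^4 + t^6), the product of all factors after the first has coefficients 1,0,2,0,3,0,3,0,2 for degrees 0…8.
[t^8] = 1·2 + 1·0 + 1·2 = 4.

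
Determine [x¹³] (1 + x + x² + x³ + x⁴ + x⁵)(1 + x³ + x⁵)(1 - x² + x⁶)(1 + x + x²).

5

(1 + x + x² + x³ + x⁴ + x⁵) has coefficients 1,1,1,1,1,1 for degrees 0…5.
(1 + x³ + x⁵) has coefficients 1,0,0,1,0,1,0,0,0,0,0,0,0,0 for degrees 0…13.
Multiplying by (1 - x² + x⁶) gives running coefficients 1,0,-1,1,0,0,1,-1,0,1,0,1,0,0 for degrees 0…13.
Finally multiplying by (1 + x + x²), the product of all factors after the first has coefficients 1,1,0,0,0,1,1,0,0,0,1,2,1,1 for degrees 0…13.
[x¹³] = 1·1 + 1·1 + 1·2 + 1·1 + 1·0 + 1·0 = 5.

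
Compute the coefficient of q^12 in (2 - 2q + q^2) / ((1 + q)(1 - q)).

The denominator gives the recurrence a_n = a_(n−2) for n ≥ 3; the numerator fixes a_0 = 2, a_1 = -2, a_2 = 3.
Iterating: 2, -2, 3, -2, 3, -2, 3, -2, 3, -2, 3, -2, 3, so a_12 = 3.

3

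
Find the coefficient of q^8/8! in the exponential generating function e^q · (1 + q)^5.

The EGF product rule gives c_8 = Σ_{k_1+k_2=8} C(8; k_1,k_2) · ∏ g_i(k_i), where e^q gives (1)^k; (1+q)^5 gives the falling factorial (5)_k.
g_1(k) for k = 0…8: 1, 1, 1, 1, 1, 1, 1, 1, 1.
g_2(k) for k = 0…8: 1, 5, 20, 60, 120, 120, 0, 0, 0.
c_8 = Σ_k C(8,k)·g_1(k)·g_2(8−k) = 56·1·120 + 70·1·120 + 56·1·60 + 28·1·20 + 8·1·5 + 1·1·1 = 6720 + 8400 + 3360 + 560 + 40 + 1 = 19081.

19081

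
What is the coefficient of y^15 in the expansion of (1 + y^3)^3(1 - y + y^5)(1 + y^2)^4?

(1 + y^3)^3 has coefficients 1,0,0,3,0,0,3,0,0,1 for degrees 0…9.
(1 - y + y^5) has coefficients 1,-1,0,0,0,1,0,0,0,0,0,0,0,0,0,0 for degrees 0…15.
Finally multiplying by (1 + y^2)^4, the product of all factors after the first has coefficients 1,-1,4,-4,6,-5,4,0,1,5,0,4,0,1,0,0 for degrees 0…15.
[y^15] = 1·0 + 3·0 + 3·5 + 1·4 = 19.

19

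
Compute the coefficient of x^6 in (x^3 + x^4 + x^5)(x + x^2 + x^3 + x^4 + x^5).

3

(x^3 + x^4 + x^5) has coefficients 0,0,0,1,1,1 for degrees 0…5.
(x + x^2 + x^3 + x^4 + x^5) has coefficients 0,1,1,1,1,1,0 for degrees 0…6.
[x^6] = 1·1 + 1·1 + 1·1 = 3.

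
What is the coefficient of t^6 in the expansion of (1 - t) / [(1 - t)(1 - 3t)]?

The denominator gives the recurrence a_n = 4a_(n−1) − 3a_(n−2) for n ≥ 2; the numerator fixes a_0 = 1, a_1 = 3.
Iterating: 1, 3, 9, 27, 81, 243, 729, so a_6 = 729.

729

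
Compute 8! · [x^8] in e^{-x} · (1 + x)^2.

The EGF product rule gives c_8 = Σ_{k_1+k_2=8} C(8; k_1,k_2) · ∏ g_i(k_i), where e^{-x} gives (-1)^k; (1+x)^2 gives the falling factorial (2)_k.
g_1(k) for k = 0…8: 1, -1, 1, -1, 1, -1, 1, -1, 1.
g_2(k) for k = 0…8: 1, 2, 2, 0, 0, 0, 0, 0, 0.
c_8 = Σ_k C(8,k)·g_1(k)·g_2(8−k) = 28·1·2 + 8·(-1)·2 + 1·1·1 = 56 − 16 + 1 = 41.

41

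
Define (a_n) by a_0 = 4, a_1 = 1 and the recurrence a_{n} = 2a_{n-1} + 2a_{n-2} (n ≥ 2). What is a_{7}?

1288

The ordinary generating function has denominator 1 - 2y - 2y^2.
Iterating the recurrence: a_0,…,a_{7} = 4, 1, 10, 22, 64, 172, 472, 1288.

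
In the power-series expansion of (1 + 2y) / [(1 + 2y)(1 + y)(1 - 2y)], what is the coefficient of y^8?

171

Partial fractions give a closed form: a_n = (1/3)·(-1)^n + (2/3)·2^n.
At n = 8: a_8 = 171.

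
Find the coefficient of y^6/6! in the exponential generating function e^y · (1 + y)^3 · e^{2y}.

The EGF product rule gives c_6 = Σ_{k_1+k_2+k_3=6} C(6; k_1,k_2,k_3) · ∏ g_i(k_i), where e^y gives (1)^k; (1+y)^3 gives the falling factorial (3)_k; e^{2y} gives (2)^k.
g_1(k) for k = 0…6: 1, 1, 1, 1, 1, 1, 1.
g_2(k) for k = 0…6: 1, 3, 6, 6, 0, 0, 0.
g_3(k) for k = 0…6: 1, 2, 4, 8, 16, 32, 64.
First combine the last two factors: h(k) = Σ_j C(k,j)·g_2(j)·g_3(k−j) for k = 0…6: 1, 5, 22, 86, 304, 992, 3040.
c_6 = Σ_k C(6,k)·g_1(k)·h(6−k) = 1·1·3040 + 6·1·992 + 15·1·304 + 20·1·86 + 15·1·22 + 6·1·5 + 1·1·1 = 3040 + 5952 + 4560 + 1720 + 330 + 30 + 1 = 15633.

15633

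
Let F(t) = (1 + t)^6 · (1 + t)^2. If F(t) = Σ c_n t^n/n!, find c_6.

20160

The EGF product rule gives c_6 = Σ_{k_1+k_2=6} C(6; k_1,k_2) · ∏ g_i(k_i), where (1+t)^6 gives the falling factorial (6)_k; (1+t)^2 gives the falling factorial (2)_k.
g_1(k) for k = 0…6: 1, 6, 30, 120, 360, 720, 720.
g_2(k) for k = 0…6: 1, 2, 2, 0, 0, 0, 0.
c_6 = Σ_k C(6,k)·g_1(k)·g_2(6−k) = 15·360·2 + 6·720·2 + 1·720·1 = 10800 + 8640 + 720 = 20160.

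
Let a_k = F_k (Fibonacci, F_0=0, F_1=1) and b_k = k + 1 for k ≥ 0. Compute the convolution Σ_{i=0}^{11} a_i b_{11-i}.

596

The convolution is the x^11 coefficient of A(x)B(x).
Σ = 0·12 + 1·11 + 1·10 + 2·9 + 3·8 + 5·7 + 8·6 + 13·5 + 21·4 + 34·3 + 55·2 + 89·1 = 596.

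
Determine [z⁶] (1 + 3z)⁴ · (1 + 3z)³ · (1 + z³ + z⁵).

6069

(1 + 3z)⁴ has coefficients 1,12,54,108,81 for degrees 0…4.
(1 + 3z)³ has coefficients 1,9,27,27,0,0,0 for degrees 0…6.
Finally multiplying by (1 + z³ + z⁵), the product of all factors after the first has coefficients 1,9,27,28,9,28,36 for degrees 0…6.
[z⁶] = 1·36 + 12·28 + 54·9 + 108·28 + 81·27 = 6069.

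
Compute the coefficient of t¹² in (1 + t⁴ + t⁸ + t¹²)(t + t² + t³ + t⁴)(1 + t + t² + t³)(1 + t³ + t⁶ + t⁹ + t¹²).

(1 + t⁴ + t⁸ + t¹²) has coefficients 1,0,0,0,1,0,0,0,1,0,0,0,1 for degrees 0…12.
(t + t² + t³ + t⁴) has coefficients 0,1,1,1,1,0,0,0,0,0,0,0,0 for degrees 0…12.
Multiplying by (1 + t + t² + t³) gives running coefficients 0,1,2,3,4,3,2,1,0,0,0,0,0 for degrees 0…12.
Finally multiplying by (1 + t³ + t⁶ + t⁹ + t¹²), the product of all factors after the first has coefficients 0,1,2,3,5,5,5,6,5,5,6,5,5 for degrees 0…12.
[t¹²] = 1·5 + 1·5 + 1·5 + 1·0 = 15.

15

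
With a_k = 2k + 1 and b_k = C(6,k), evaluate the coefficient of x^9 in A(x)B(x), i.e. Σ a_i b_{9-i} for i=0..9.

Write out a_i and b_{9-i} for i = 0,…,9 and sum the products.
Σ = 1·0 + 3·0 + 5·0 + 7·1 + 9·6 + 11·15 + 13·20 + 15·15 + 17·6 + 19·1 = 832.

832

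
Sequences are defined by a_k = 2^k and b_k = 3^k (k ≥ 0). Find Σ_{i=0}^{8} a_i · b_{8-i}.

This is [x^8] in the product of the two ordinary generating functions.
Σ = 1·6561 + 2·2187 + 4·729 + 8·243 + 16·81 + 32·27 + 64·9 + 128·3 + 256·1 = 19171.

19171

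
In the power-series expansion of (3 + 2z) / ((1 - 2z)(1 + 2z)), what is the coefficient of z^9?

The denominator gives the recurrence a_n = 4a_(n−2) for n ≥ 3; the numerator fixes a_0 = 3, a_1 = 2, a_2 = 12.
Iterating: 3, 2, 12, 8, 48, 32, 192, 128, 768, 512, so a_9 = 512.

512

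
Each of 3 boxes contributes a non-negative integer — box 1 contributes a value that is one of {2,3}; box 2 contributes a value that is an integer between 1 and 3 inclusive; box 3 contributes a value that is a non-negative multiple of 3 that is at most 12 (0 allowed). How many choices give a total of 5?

2

The generating function for the choices is (x² + x³)·(x + x² + x³)·(1 + x³ + x⁶ + x⁹ + x¹²); the count is [x⁵].
(x² + x³) has coefficients 0,0,1,1 for degrees 0…3.
(x + x² + x³) has coefficients 0,1,1,1,0,0 for degrees 0…5.
Finally multiplying by (1 + x³ + x⁶ + x⁹ + x¹²), the product of all factors after the first has coefficients 0,1,1,1,1,1 for degrees 0…5.
[x⁵] = 1·1 + 1·1 = 2.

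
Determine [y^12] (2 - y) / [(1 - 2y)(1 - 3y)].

Partial fractions give a closed form: a_n = (-3)·2^n + (5)·3^n.
At n = 12: a_12 = 2644917.

2644917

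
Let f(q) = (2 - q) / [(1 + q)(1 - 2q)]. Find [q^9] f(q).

The denominator gives the recurrence a_n = a_(n−1) + 2a_(n−2) for n ≥ 3; the numerator fixes a_0 = 2, a_1 = 1, a_2 = 5.
Iterating: 2, 1, 5, 7, 17, 31, 65, 127, 257, 511, so a_9 = 511.

511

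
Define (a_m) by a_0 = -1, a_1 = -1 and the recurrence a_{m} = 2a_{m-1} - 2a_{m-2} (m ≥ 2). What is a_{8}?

The ordinary generating function has denominator 1 - 2z + 2z^2.
Iterating the recurrence: a_0,…,a_{8} = -1, -1, 0, 2, 4, 4, 0, -8, -16.

-16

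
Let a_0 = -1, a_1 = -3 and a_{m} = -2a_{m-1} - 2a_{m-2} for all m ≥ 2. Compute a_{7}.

The ordinary generating function has denominator 1 + 2y + 2y^2.
Iterating the recurrence: a_0,…,a_{7} = -1, -3, 8, -10, 4, 12, -32, 40.

40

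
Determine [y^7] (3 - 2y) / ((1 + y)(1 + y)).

The denominator gives the recurrence a_n = −2a_(n−1) − a_(n−2) for n ≥ 2; the numerator fixes a_0 = 3, a_1 = -8.
Iterating: 3, -8, 13, -18, 23, -28, 33, -38, so a_7 = -38.

-38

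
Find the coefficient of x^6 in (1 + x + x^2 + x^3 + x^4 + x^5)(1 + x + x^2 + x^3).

3

(1 + x + x^2 + x^3 + x^4 + x^5) has coefficients 1,1,1,1,1,1 for degrees 0…5.
(1 + x + x^2 + x^3) has coefficients 1,1,1,1,0,0,0 for degrees 0…6.
[x^6] = 1·0 + 1·0 + 1·0 + 1·1 + 1·1 + 1·1 = 3.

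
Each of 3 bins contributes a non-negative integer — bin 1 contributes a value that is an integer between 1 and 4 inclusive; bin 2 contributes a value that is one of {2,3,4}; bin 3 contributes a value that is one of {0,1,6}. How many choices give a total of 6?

The generating function for the choices is (q + q² + q³ + q⁴)·(q² + q³ + q⁴)·(1 + q + q⁶); the count is [q⁶].
(q + q² + q³ + q⁴) has coefficients 0,1,1,1,1 for degrees 0…4.
(q² + q³ + q⁴) has coefficients 0,0,1,1,1,0,0 for degrees 0…6.
Finally multiplying by (1 + q + q⁶), the product of all factors after the first has coefficients 0,0,1,2,2,1,0 for degrees 0…6.
[q⁶] = 1·1 + 1·2 + 1·2 + 1·1 = 6.

6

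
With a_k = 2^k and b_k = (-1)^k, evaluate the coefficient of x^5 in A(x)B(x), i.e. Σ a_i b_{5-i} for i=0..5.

This is [x^5] in the product of the two ordinary generating functions.
Σ = 1·(-1) + 2·1 + 4·(-1) + 8·1 + 16·(-1) + 32·1 = 21.

21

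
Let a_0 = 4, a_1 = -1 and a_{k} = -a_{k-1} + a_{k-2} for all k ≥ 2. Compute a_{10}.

191

The ordinary generating function has denominator 1 + t - t^2.
Iterating the recurrence: a_0,…,a_{10} = 4, -1, 5, -6, 11, -17, 28, -45, 73, -118, 191.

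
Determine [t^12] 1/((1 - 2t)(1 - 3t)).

1586131

The denominator gives the recurrence a_n = 5a_(n−1) − 6a_(n−2) for n ≥ 2; the numerator fixes a_0 = 1, a_1 = 5.
Iterating: 1, 5, 19, 65, 211, 665, 2059, 6305, 19171, 58025, 175099, 527345, 1586131, so a_12 = 1586131.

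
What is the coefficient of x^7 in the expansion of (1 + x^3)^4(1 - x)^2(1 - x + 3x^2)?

(1 + x^3)^4 has coefficients 1,0,0,4,0,0,6,0 for degrees 0…7.
(1 - x)^2 has coefficients 1,-2,1,0,0,0,0,0 for degrees 0…7.
Finally multiplying by (1 - x + 3x^2), the product of all factors after the first has coefficients 1,-3,6,-7,3,0,0,0 for degrees 0…7.
[x^7] = 1·0 + 4·3 + 6·(-3) = -6.

-6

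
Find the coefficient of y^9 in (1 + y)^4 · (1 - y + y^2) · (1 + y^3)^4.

20

(1 + y)^4 has coefficients 1,4,6,4,1 for degrees 0…4.
(1 - y + y^2) has coefficients 1,-1,1,0,0,0,0,0,0,0 for degrees 0…9.
Finally multiplying by (1 + y^3)^4, the product of all factors after the first has coefficients 1,-1,1,4,-4,4,6,-6,6,4 for degrees 0…9.
[y^9] = 1·4 + 4·6 + 6·(-6) + 4·6 + 1·4 = 20.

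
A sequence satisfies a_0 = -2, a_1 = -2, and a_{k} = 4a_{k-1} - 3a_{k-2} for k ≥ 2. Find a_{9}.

-2

The ordinary generating function has denominator 1 - 4q + 3q^2.
Iterating the recurrence: a_0,…,a_{9} = -2, -2, -2, -2, -2, -2, -2, -2, -2, -2.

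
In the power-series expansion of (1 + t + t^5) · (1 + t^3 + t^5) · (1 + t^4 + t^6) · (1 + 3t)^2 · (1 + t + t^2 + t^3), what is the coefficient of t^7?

111

(1 + t + t^5) has coefficients 1,1,0,0,0,1 for degrees 0…5.
(1 + t^3 + t^5) has coefficients 1,0,0,1,0,1,0,0 for degrees 0…7.
Multiplying by (1 + t^4 + t^6) gives running coefficients 1,0,0,1,1,1,1,1 for degrees 0…7.
Multiplying by (1 + 3t)^2 gives running coefficients 1,6,9,1,7,16,16,16 for degrees 0…7.
Finally multiplying by (1 + t + t^2 + t^3), the product of all factors after the first has coefficients 1,7,16,17,23,33,40,55 for degrees 0…7.
[t^7] = 1·55 + 1·40 + 1·16 = 111.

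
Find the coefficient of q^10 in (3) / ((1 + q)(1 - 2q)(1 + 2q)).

4095

Partial fractions give a closed form: a_n = (-1)·(-1)^n + (1)·2^n + (3)·(-2)^n.
At n = 10: a_10 = 4095.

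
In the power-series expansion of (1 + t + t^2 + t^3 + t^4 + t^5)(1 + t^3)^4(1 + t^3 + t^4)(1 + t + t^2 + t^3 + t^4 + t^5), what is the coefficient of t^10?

(1 + t + t^2 + t^3 + t^4 + t^5) has coefficients 1,1,1,1,1,1 for degrees 0…5.
(1 + t^3)^4 has coefficients 1,0,0,4,0,0,6,0,0,4,0 for degrees 0…10.
Multiplying by (1 + t^3 + t^4) gives running coefficients 1,0,0,5,1,0,10,4,0,10,6 for degrees 0…10.
Finally multiplying by (1 + t + t^2 + t^3 + t^4 + t^5), the product of all factors after the first has coefficients 1,1,1,6,7,7,16,20,20,25,30 for degrees 0…10.
[t^10] = 1·30 + 1·25 + 1·20 + 1·20 + 1·16 + 1·7 = 118.

118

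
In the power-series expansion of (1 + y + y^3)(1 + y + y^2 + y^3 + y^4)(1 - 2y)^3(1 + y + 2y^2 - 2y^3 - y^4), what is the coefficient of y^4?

(1 + y + y^3) has coefficients 1,1,0,1 for degrees 0…3.
(1 + y + y^2 + y^3 + y^4) has coefficients 1,1,1,1,1 for degrees 0…4.
Multiplying by (1 - 2y)^3 gives running coefficients 1,-5,7,-1,-1 for degrees 0…4.
Finally multiplying by (1 + y + 2y^2 - 2y^3 - y^4), the product of all factors after the first has coefficients 1,-4,4,-6,21 for degrees 0…4.
[y^4] = 1·21 + 1·(-6) + 1·(-4) = 11.

11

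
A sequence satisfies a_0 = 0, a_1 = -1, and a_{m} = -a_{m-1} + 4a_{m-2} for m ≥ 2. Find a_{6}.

65

The ordinary generating function has denominator 1 + t - 4t^2.
Iterating the recurrence: a_0,…,a_{6} = 0, -1, 1, -5, 9, -29, 65.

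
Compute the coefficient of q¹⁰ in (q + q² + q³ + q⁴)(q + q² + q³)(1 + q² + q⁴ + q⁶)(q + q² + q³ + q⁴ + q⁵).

(q + q² + q³ + q⁴) has coefficients 0,1,1,1,1 for degrees 0…4.
(q + q² + q³) has coefficients 0,1,1,1,0,0,0,0,0,0,0 for degrees 0…10.
Multiplying by (1 + q² + q⁴ + q⁶) gives running coefficients 0,1,1,2,1,2,1,2,1,1,0 for degrees 0…10.
Finally multiplying by (q + q² + q³ + q⁴ + q⁵), the product of all factors after the first has coefficients 0,0,1,2,4,5,7,7,8,7,7 for degrees 0…10.
[q¹⁰] = 1·7 + 1·8 + 1·7 + 1·7 = 29.

29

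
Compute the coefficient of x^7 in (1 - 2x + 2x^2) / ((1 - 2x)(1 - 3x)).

The denominator gives the recurrence a_n = 5a_(n−1) − 6a_(n−2) for n ≥ 3; the numerator fixes a_0 = 1, a_1 = 3, a_2 = 11.
Iterating: 1, 3, 11, 37, 119, 373, 1151, 3517, so a_7 = 3517.

3517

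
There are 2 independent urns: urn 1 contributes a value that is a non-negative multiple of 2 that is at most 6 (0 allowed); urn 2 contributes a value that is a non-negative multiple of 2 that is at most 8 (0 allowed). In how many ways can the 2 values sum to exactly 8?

4

The generating function for the choices is (1 + z^2 + z^4 + z^6)·(1 + z^2 + z^4 + z^6 + z^8); the count is [z^8].
(1 + z^2 + z^4 + z^6) has coefficients 1,0,1,0,1,0,1 for degrees 0…6.
(1 + z^2 + z^4 + z^6 + z^8) has coefficients 1,0,1,0,1,0,1,0,1 for degrees 0…8.
[z^8] = 1·1 + 1·1 + 1·1 + 1·1 = 4.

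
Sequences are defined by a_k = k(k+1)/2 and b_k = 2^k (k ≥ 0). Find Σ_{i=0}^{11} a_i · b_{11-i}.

Write out a_i and b_{11-i} for i = 0,…,11 and sum the products.
Σ = 0·2048 + 1·1024 + 3·512 + 6·256 + 10·128 + 15·64 + 21·32 + 28·16 + 36·8 + 45·4 + 55·2 + 66·1 = 8100.

8100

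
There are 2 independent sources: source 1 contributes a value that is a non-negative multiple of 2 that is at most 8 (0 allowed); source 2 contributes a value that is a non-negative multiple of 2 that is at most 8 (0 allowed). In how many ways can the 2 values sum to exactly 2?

2

The generating function for the choices is (1 + x^2 + x^4 + x^6 + x^8)·(1 + x^2 + x^4 + x^6 + x^8); the count is [x^2].
(1 + x^2 + x^4 + x^6 + x^8) has coefficients 1,0,1 for degrees 0…2.
(1 + x^2 + x^4 + x^6 + x^8) has coefficients 1,0,1 for degrees 0…2.
[x^2] = 1·1 + 1·1 = 2.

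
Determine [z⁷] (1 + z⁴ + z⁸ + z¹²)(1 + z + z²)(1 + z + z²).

2

(1 + z⁴ + z⁸ + z¹²) has coefficients 1,0,0,0,1,0,0,0 for degrees 0…7.
(1 + z + z²) has coefficients 1,1,1,0,0,0,0,0 for degrees 0…7.
Finally multiplying by (1 + z + z²), the product of all factors after the first has coefficients 1,2,3,2,1,0,0,0 for degrees 0…7.
[z⁷] = 1·0 + 1·2 = 2.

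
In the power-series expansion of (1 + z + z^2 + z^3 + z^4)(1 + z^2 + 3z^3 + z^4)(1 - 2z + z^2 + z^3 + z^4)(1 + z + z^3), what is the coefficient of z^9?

29

(1 + z + z^2 + z^3 + z^4) has coefficients 1,1,1,1,1 for degrees 0…4.
(1 + z^2 + 3z^3 + z^4) has coefficients 1,0,1,3,1,0,0,0,0,0 for degrees 0…9.
Multiplying by (1 - 2z + z^2 + z^3 + z^4) gives running coefficients 1,-2,2,2,-3,2,5,4,1,0 for degrees 0…9.
Finally multiplying by (1 + z + z^3), the product of all factors after the first has coefficients 1,-1,0,5,-3,1,9,6,7,6 for degrees 0…9.
[z^9] = 1·6 + 1·7 + 1·6 + 1·9 + 1·1 = 29.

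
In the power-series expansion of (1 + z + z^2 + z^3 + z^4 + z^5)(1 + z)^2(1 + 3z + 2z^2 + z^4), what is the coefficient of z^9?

6

(1 + z + z^2 + z^3 + z^4 + z^5) has coefficients 1,1,1,1,1,1 for degrees 0…5.
(1 + z)^2 has coefficients 1,2,1,0,0,0,0,0,0,0 for degrees 0…9.
Finally multiplying by (1 + 3z + 2z^2 + z^4), the product of all factors after the first has coefficients 1,5,9,7,3,2,1,0,0,0 for degrees 0…9.
[z^9] = 1·0 + 1·0 + 1·0 + 1·1 + 1·2 + 1·3 = 6.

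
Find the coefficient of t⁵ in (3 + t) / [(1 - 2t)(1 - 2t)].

The denominator gives the recurrence a_n = 4a_(n−1) − 4a_(n−2) for n ≥ 2; the numerator fixes a_0 = 3, a_1 = 13.
Iterating: 3, 13, 40, 108, 272, 656, so a_5 = 656.

656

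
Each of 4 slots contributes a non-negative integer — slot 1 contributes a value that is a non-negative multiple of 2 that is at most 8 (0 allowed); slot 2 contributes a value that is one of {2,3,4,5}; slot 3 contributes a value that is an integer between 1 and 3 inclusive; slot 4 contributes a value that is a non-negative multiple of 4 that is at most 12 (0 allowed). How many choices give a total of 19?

14

The generating function for the choices is (1 + z^2 + z^4 + z^6 + z^8)·(z^2 + z^3 + z^4 + z^5)·(z + z^2 + z^3)·(1 + z^4 + z^8 + z^12); the count is [z^19].
(1 + z^2 + z^4 + z^6 + z^8) has coefficients 1,0,1,0,1,0,1,0,1 for degrees 0…8.
(z^2 + z^3 + z^4 + z^5) has coefficients 0,0,1,1,1,1,0,0,0,0,0,0,0,0,0,0,0,0,0,0 for degrees 0…19.
Multiplying by (z + z^2 + z^3) gives running coefficients 0,0,0,1,2,3,3,2,1,0,0,0,0,0,0,0,0,0,0,0 for degrees 0…19.
Finally multiplying by (1 + z^4 + z^8 + z^12), the product of all factors after the first has coefficients 0,0,0,1,2,3,3,3,3,3,3,3,3,3,3,3,3,3,3,2 for degrees 0…19.
[z^19] = 1·2 + 1·3 + 1·3 + 1·3 + 1·3 = 14.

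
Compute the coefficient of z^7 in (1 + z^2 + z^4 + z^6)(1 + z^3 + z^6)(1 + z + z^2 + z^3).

5

(1 + z^2 + z^4 + z^6) has coefficients 1,0,1,0,1,0,1 for degrees 0…6.
(1 + z^3 + z^6) has coefficients 1,0,0,1,0,0,1,0 for degrees 0…7.
Finally multiplying by (1 + z + z^2 + z^3), the product of all factors after the first has coefficients 1,1,1,2,1,1,2,1 for degrees 0…7.
[z^7] = 1·1 + 1·1 + 1·2 + 1·1 = 5.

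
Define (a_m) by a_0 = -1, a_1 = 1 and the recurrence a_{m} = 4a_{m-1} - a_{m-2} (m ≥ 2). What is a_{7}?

3691

The ordinary generating function has denominator 1 - 4x + x^2.
Iterating the recurrence: a_0,…,a_{7} = -1, 1, 5, 19, 71, 265, 989, 3691.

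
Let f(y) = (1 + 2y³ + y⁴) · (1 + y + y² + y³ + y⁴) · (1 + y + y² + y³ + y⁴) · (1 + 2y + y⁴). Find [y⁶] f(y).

41

(1 + 2y³ + y⁴) has coefficients 1,0,0,2,1 for degrees 0…4.
(1 + y + y² + y³ + y⁴) has coefficients 1,1,1,1,1,0,0 for degrees 0…6.
Multiplying by (1 + y + y² + y³ + y⁴) gives running coefficients 1,2,3,4,5,4,3 for degrees 0…6.
Finally multiplying by (1 + 2y + y⁴), the product of all factors after the first has coefficients 1,4,7,10,14,16,14 for degrees 0…6.
[y⁶] = 1·14 + 2·10 + 1·7 = 41.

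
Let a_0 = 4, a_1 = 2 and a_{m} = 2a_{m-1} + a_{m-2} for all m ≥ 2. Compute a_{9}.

3602

The ordinary generating function has denominator 1 - 2q - q^2.
Iterating the recurrence: a_0,…,a_{9} = 4, 2, 8, 18, 44, 106, 256, 618, 1492, 3602.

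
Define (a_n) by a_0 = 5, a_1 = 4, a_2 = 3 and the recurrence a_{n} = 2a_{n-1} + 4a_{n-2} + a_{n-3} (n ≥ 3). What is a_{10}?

The ordinary generating function has denominator 1 - 2q - 4q^2 - q^3.
Iterating the recurrence: a_0,…,a_{10} = 5, 4, 3, 27, 70, 251, 809, 2692, 8871, 29319, 96814.

96814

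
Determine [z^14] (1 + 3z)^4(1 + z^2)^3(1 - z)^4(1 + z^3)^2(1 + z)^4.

202

(1 + 3z)^4 has coefficients 1,12,54,108,81 for degrees 0…4.
(1 + z^2)^3 has coefficients 1,0,3,0,3,0,1,0,0,0,0,0,0,0,0 for degrees 0…14.
Multiplying by (1 - z)^4 gives running coefficients 1,-4,9,-16,22,-24,22,-16,9,-4,1,0,0,0,0 for degrees 0…14.
Multiplying by (1 + z^3)^2 gives running coefficients 1,-4,9,-14,14,-6,-9,24,-30,24,-9,-6,14,-14,9 for degrees 0…14.
Finally multiplying by (1 + z)^4, the product of all factors after the first has coefficients 1,0,-1,2,-3,-2,4,-6,2,6,-6,6,2,-6,4 for degrees 0…14.
[z^14] = 1·4 + 12·(-6) + 54·2 + 108·6 + 81·(-6) = 202.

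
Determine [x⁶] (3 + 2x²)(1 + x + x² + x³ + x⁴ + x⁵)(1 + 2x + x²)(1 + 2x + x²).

(3 + 2x²) has coefficients 3,0,2 for degrees 0…2.
(1 + x + x² + x³ + x⁴ + x⁵) has coefficients 1,1,1,1,1,1,0 for degrees 0…6.
Multiplying by (1 + 2x + x²) gives running coefficients 1,3,4,4,4,4,3 for degrees 0…6.
Finally multiplying by (1 + 2x + x²), the product of all factors after the first has coefficients 1,5,11,15,16,16,15 for degrees 0…6.
[x⁶] = 3·15 + 2·16 = 77.

77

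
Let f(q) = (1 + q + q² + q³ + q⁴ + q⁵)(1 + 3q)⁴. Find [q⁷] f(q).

243

(1 + q + q² + q³ + q⁴ + q⁵) has coefficients 1,1,1,1,1,1 for degrees 0…5.
(1 + 3q)⁴ has coefficients 1,12,54,108,81,0,0,0 for degrees 0…7.
[q⁷] = 1·0 + 1·0 + 1·0 + 1·81 + 1·108 + 1·54 = 243.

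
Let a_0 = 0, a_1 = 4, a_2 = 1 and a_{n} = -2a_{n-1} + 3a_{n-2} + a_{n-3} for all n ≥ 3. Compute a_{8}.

The ordinary generating function has denominator 1 + 2t - 3t^2 - t^3.
Iterating the recurrence: a_0,…,a_{8} = 0, 4, 1, 10, -13, 57, -143, 444, -1260.

-1260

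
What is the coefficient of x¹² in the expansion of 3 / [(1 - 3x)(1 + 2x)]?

Partial fractions give a closed form: a_n = (9/5)·3^n + (6/5)·(-2)^n.
At n = 12: a_12 = 961509.

961509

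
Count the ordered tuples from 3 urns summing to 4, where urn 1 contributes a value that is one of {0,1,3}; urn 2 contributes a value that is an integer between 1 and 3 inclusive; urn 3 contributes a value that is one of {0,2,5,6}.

The generating function for the choices is (1 + y + y³)·(y + y² + y³)·(1 + y² + y⁵ + y⁶); the count is [y⁴].
(1 + y + y³) has coefficients 1,1,0,1 for degrees 0…3.
(y + y² + y³) has coefficients 0,1,1,1,0 for degrees 0…4.
Finally multiplying by (1 + y² + y⁵ + y⁶), the product of all factors after the first has coefficients 0,1,1,2,1 for degrees 0…4.
[y⁴] = 1·1 + 1·2 + 1·1 = 4.

4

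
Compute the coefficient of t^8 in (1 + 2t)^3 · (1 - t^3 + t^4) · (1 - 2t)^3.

48

(1 + 2t)^3 has coefficients 1,6,12,8 for degrees 0…3.
(1 - t^3 + t^4) has coefficients 1,0,0,-1,1,0,0,0,0 for degrees 0…8.
Finally multiplying by (1 - 2t)^3, the product of all factors after the first has coefficients 1,-6,12,-9,7,-18,20,-8,0 for degrees 0…8.
[t^8] = 1·0 + 6·(-8) + 12·20 + 8·(-18) = 48.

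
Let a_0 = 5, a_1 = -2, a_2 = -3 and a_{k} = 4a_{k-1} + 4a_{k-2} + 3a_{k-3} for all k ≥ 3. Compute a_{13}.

-63494242

The ordinary generating function has denominator 1 - 4z - 4z^2 - 3z^3.
Iterating the recurrence: a_0,…,a_{13} = 5, -2, -3, -5, -38, -181, -891, -4402, -21715, -107141, -528630, -2608229, -12868859, -63494242.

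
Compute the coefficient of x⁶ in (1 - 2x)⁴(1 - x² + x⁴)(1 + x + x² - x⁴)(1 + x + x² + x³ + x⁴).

(1 - 2x)⁴ has coefficients 1,-8,24,-32,16 for degrees 0…4.
(1 - x² + x⁴) has coefficients 1,0,-1,0,1,0,0 for degrees 0…6.
Multiplying by (1 + x + x² - x⁴) gives running coefficients 1,1,0,-1,-1,1,2 for degrees 0…6.
Finally multiplying by (1 + x + x² + x³ + x⁴), the product of all factors after the first has coefficients 1,2,2,1,0,0,1 for degrees 0…6.
[x⁶] = 1·1 − 8·0 + 24·0 − 32·1 + 16·2 = 1.

1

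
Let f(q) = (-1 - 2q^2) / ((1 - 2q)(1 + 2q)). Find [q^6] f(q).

-96

The denominator gives the recurrence a_n = 4a_(n−2) for n ≥ 3; the numerator fixes a_0 = -1, a_1 = 0, a_2 = -6.
Iterating: -1, 0, -6, 0, -24, 0, -96, so a_6 = -96.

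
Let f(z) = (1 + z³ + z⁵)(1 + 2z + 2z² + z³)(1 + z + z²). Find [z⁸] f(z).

(1 + z³ + z⁵) has coefficients 1,0,0,1,0,1 for degrees 0…5.
(1 + 2z + 2z² + z³) has coefficients 1,2,2,1,0,0,0,0,0 for degrees 0…8.
Finally multiplying by (1 + z + z²), the product of all factors after the first has coefficients 1,3,5,5,3,1,0,0,0 for degrees 0…8.
[z⁸] = 1·0 + 1·1 + 1·5 = 6.

6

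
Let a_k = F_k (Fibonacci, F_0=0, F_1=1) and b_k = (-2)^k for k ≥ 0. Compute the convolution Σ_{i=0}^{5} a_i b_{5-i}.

15

Write out a_i and b_{5-i} for i = 0,…,5 and sum the products.
Σ = 0·(-32) + 1·16 + 1·(-8) + 2·4 + 3·(-2) + 5·1 = 15.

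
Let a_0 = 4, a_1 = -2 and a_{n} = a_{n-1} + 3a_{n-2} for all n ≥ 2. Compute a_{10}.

The ordinary generating function has denominator 1 - x - 3x^2.
Iterating the recurrence: a_0,…,a_{10} = 4, -2, 10, 4, 34, 46, 148, 286, 730, 1588, 3778.

3778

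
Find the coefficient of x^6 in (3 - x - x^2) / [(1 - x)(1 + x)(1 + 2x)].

276

The denominator gives the recurrence a_n = −2a_(n−1) + a_(n−2) + 2a_(n−3) for n ≥ 3; the numerator fixes a_0 = 3, a_1 = -7, a_2 = 16.
Iterating: 3, -7, 16, -33, 68, -137, 276, so a_6 = 276.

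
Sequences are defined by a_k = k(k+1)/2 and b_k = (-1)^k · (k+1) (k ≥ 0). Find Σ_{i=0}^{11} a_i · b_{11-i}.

21

Write out a_i and b_{11-i} for i = 0,…,11 and sum the products.
Σ = 0·(-12) + 1·11 + 3·(-10) + 6·9 + 10·(-8) + 15·7 + 21·(-6) + 28·5 + 36·(-4) + 45·3 + 55·(-2) + 66·1 = 21.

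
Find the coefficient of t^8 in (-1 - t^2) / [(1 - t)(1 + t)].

-2

The denominator gives the recurrence a_n = a_(n−2) for n ≥ 3; the numerator fixes a_0 = -1, a_1 = 0, a_2 = -2.
Iterating: -1, 0, -2, 0, -2, 0, -2, 0, -2, so a_8 = -2.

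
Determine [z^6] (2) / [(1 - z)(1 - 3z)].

The denominator gives the recurrence a_n = 4a_(n−1) − 3a_(n−2) for n ≥ 3; the numerator fixes a_0 = 2, a_1 = 8, a_2 = 26.
Iterating: 2, 8, 26, 80, 242, 728, 2186, so a_6 = 2186.

2186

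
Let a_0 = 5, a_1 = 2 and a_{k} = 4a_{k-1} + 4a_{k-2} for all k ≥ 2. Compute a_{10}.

7478272

The ordinary generating function has denominator 1 - 4y - 4y^2.
Iterating the recurrence: a_0,…,a_{10} = 5, 2, 28, 120, 592, 2848, 13760, 66432, 320768, 1548800, 7478272.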